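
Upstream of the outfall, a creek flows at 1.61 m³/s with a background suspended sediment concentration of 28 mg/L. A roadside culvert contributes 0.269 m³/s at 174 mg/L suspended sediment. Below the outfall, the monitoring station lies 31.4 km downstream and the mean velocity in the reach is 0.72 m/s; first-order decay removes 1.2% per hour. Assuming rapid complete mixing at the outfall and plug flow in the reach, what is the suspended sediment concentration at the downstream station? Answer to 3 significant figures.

Flow-weighted average: C = (1.610·28.00 + 0.2690·174.0) / 1.879 = 91.89/1.879 = 48.90 mg/L.
Travel time t = 31.4·1000 / 0.72 = 43610 s = 12.11 h.
1.2%/h lost → k = −ln(1 − 0.012) = 0.01207 h⁻¹.
Decay over the reach: 48.90·exp(−kt) = 48.90·0.8639 = 42.25 mg/L.

42.2 mg/L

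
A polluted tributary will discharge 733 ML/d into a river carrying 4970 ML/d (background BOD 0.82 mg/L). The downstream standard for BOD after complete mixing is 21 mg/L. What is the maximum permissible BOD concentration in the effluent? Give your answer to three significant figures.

158 mg/L

At the limit, (Qr·Cr + Qe·Cₑ)/(Qr + Qe) = 21:
Cₑ = (5703·21 − 4970·0.8200) / 733.0 = 157.8 mg/L.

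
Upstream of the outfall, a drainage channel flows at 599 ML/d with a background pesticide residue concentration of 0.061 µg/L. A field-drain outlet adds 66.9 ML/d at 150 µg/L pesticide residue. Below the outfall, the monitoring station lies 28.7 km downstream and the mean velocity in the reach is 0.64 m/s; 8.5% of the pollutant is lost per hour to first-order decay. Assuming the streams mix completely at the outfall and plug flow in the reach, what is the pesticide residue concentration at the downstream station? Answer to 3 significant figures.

Conservation of mass: C = (599.0·0.06100 + 66.90·150.0) / 665.9 = 10070/665.9 = 15.12 µg/L.
Travel time t = 28.7·1000 / 0.64 = 44840 s = 12.46 h.
8.5%/h lost → k = −ln(1 − 0.085) = 0.08883 h⁻¹.
Applying C = C₀e^(−kt): 15.12 × 0.3307 = 5.002 µg/L.

5.00 µg/L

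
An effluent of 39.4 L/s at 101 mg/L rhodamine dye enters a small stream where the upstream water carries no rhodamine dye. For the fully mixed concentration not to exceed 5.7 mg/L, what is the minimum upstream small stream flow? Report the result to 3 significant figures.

659 L/s

Set C_mix = 5.7: (Q·0 + 39.40·101.0) / (Q + 39.40) = 5.7
→ Q = 39.40·(101.0 − 5.7)/(5.7 − 0) = 658.7 L/s.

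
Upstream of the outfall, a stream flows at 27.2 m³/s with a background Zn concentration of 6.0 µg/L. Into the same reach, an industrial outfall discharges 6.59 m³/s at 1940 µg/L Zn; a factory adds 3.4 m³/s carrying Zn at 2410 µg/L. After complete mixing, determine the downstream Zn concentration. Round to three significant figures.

568 µg/L

Conservation of mass: C = (27.20·6.000 + 6.590·1940 + 3.400·2410) / 37.19 = 21140/37.19 = 568.5 µg/L.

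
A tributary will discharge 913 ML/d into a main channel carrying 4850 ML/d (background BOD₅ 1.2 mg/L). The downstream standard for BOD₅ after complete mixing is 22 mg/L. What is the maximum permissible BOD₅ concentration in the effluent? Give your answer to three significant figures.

At the limit, (Qr·Cr + Qe·Cₑ)/(Qr + Qe) = 22:
Cₑ = (5763·22 − 4850·1.200) / 913.0 = 132.5 mg/L.

132 mg/L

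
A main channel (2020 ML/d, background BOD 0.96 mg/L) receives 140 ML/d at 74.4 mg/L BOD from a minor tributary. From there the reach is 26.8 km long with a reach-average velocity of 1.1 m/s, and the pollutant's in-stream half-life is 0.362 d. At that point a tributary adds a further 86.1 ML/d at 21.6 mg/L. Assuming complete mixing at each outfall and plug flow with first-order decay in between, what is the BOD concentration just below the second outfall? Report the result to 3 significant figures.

Flow-weighted average: C = (2020·0.9600 + 140.0·74.40) / 2160 = 12360/2160 = 5.720 mg/L; combined flow 2160 ML/d.
Travel time t = 26.8·1000 / 1.1 = 24360 s = 6.768 h.
Half-life 0.362 d → k = ln 2 / 0.362 = 1.915 d⁻¹.
First-order decay: C = 5.720·exp(−k·t) = 5.720·0.5828 = 3.334 mg/L.
Second outfall: C = (2160·3.334 + 86.10·21.60)/2246 = 4.034 mg/L.

4.03 mg/L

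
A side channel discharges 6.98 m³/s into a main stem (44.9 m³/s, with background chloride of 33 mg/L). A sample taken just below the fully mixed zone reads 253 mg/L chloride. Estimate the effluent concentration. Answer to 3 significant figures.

1670 mg/L

Mass balance: 44.90·33.00 + 6.980·Cₑ = 51.88·253.0
→ Cₑ = (51.88·253.0 − 44.90·33.00) / 6.980 = 1668 mg/L.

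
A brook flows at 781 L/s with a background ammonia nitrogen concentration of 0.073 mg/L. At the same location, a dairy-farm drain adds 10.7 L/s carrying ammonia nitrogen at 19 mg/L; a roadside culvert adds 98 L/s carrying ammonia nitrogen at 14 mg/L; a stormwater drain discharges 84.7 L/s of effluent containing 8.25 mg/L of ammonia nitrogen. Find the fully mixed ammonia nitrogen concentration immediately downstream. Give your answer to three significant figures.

Mixed concentration C = ΣQC/ΣQ = (781.0·0.07300 + 10.70·19.00 + 98.00·14.00 + 84.70·8.250) / 974.4 = 2331/974.4 = 2.392 mg/L.

2.39 mg/L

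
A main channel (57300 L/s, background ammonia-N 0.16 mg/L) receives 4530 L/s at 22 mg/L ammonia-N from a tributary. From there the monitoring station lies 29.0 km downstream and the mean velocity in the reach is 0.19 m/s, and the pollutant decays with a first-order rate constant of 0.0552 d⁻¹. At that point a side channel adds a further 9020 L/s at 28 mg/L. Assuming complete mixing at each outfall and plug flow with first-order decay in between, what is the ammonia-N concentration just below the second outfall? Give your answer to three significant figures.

Mass balance: C = (57300·0.1600 + 4530·22.00) / 61830 = 108800/61830 = 1.760 mg/L; combined flow 61830 L/s.
Travel time t = 29.0·1000 / 0.19 = 152600 s = 42.40 h.
Decay over the reach: 1.760·exp(−kt) = 1.760·0.9071 = 1.597 mg/L.
Second outfall: C = (61830·1.597 + 9020·28.00)/70850 = 4.958 mg/L.

4.96 mg/L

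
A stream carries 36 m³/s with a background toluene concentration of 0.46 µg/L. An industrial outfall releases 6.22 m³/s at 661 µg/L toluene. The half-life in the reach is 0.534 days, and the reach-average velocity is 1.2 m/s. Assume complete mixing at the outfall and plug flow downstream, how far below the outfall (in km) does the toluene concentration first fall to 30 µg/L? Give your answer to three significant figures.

Flow-weighted average: C = (36.00·0.4600 + 6.220·661.0) / 42.22 = 4128/42.22 = 97.77 µg/L.
Half-life 0.534 d → k = ln 2 / 0.534 = 1.298 d⁻¹.
Set 97.77·exp(−k·t) = 30 → t = ln(97.77/30)/k = 78640 s = 21.84 h.
Distance = v·t = 1.2·78640 = 94370 m = 94.37 km.

94.4 km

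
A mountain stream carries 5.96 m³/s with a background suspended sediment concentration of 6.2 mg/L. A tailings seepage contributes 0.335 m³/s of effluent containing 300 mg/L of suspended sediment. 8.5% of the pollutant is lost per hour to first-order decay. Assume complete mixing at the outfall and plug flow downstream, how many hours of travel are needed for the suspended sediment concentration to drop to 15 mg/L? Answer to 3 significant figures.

4.23 h

After mixing, C = (5.960·6.200 + 0.3350·300.0) / 6.295 = 137.5/6.295 = 21.84 mg/L.
8.5%/h lost → k = −ln(1 − 0.085) = 0.08883 h⁻¹.
21.84·exp(−k·t) = 15 → t = ln(21.84/15)/k = 15220 s = 4.227 h.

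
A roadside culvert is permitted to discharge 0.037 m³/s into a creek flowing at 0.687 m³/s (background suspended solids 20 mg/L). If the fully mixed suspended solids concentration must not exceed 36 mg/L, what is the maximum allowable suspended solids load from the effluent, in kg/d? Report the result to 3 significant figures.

Mass balance at the limit: 0.6870·20.00 + 0.03700·Cₑ = 0.7240·36 → Cₑ = 333.1 mg/L.
Load = 0.03700 m³/s × 333.1 g/m³ × 86 400 s/d = 1065 kg/d.

1060 kg/d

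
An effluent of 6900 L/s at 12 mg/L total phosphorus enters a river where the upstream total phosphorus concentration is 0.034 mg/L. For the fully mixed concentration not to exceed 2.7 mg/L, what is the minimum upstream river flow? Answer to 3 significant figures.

Set C_mix = 2.7: (Q·0.03400 + 6900·12.00) / (Q + 6900) = 2.7
→ Q = 6900·(12.00 − 2.7)/(2.7 − 0.03400) = 24070 L/s.

24100 L/s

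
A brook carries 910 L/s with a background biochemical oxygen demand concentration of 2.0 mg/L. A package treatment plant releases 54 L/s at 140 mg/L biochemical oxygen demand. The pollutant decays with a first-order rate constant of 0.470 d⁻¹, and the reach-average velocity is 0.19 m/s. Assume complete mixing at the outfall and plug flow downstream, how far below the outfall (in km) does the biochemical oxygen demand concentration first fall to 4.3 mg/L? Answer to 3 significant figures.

28.5 km

Flow-weighted average: C = (910.0·2.000 + 54.00·140.0) / 964.0 = 9380/964.0 = 9.730 mg/L.
Set 9.730·exp(−k·t) = 4.3 → t = ln(9.730/4.3)/k = 150100 s = 41.70 h.
Distance = v·t = 0.19·150100 = 28520 m = 28.52 km.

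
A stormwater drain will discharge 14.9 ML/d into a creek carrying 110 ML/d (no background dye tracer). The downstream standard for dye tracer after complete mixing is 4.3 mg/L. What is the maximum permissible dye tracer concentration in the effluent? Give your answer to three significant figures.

36.0 mg/L

At the limit, (Qr·Cr + Qe·Cₑ)/(Qr + Qe) = 4.3:
Cₑ = (124.9·4.3 − 110.0·0) / 14.90 = 36.04 mg/L.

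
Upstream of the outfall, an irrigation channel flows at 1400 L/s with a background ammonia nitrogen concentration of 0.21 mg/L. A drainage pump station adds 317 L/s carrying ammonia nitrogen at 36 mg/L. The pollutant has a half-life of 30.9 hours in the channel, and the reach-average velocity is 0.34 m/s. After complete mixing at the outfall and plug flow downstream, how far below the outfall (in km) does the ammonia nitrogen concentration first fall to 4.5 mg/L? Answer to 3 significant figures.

22.7 km

Mass balance: C = (1400·0.2100 + 317.0·36.00) / 1717 = 11710/1717 = 6.818 mg/L.
Half-life 30.9 h → k = ln 2 / 30.9 = 0.02243 h⁻¹ = 0.5384 d⁻¹.
Set 6.818·exp(−k·t) = 4.5 → t = ln(6.818/4.5)/k = 66670 s = 18.52 h.
Distance = v·t = 0.34·66670 = 22670 m = 22.67 km.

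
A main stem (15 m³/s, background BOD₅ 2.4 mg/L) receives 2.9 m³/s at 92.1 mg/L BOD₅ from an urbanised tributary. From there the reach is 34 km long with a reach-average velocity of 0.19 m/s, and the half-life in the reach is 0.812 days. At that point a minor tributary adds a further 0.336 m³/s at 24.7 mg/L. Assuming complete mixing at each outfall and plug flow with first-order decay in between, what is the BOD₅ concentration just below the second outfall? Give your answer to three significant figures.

Mass balance: C = (15.00·2.400 + 2.900·92.10) / 17.90 = 303.1/17.90 = 16.93 mg/L; combined flow 17.90 m³/s.
Travel time t = 34·1000 / 0.19 = 178900 s = 49.71 h.
Half-life 0.812 d → k = ln 2 / 0.812 = 0.8536 d⁻¹.
First-order decay: C = 16.93·exp(−k·t) = 16.93·0.1707 = 2.890 mg/L.
At the second outfall, C = (17.90·2.890 + 0.3360·24.70) / (17.90 + 0.3360) = 3.292 mg/L.

3.29 mg/L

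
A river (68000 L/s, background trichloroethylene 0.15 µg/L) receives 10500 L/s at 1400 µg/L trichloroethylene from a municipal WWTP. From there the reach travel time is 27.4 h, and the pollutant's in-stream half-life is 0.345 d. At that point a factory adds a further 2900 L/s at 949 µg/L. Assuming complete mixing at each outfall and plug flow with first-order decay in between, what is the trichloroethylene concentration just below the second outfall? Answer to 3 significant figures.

52.0 µg/L

Conservation of mass: C = (68000·0.1500 + 10500·1400) / 78500 = 14710000/78500 = 187.4 µg/L; combined flow 78500 L/s.
Half-life 0.345 d → k = ln 2 / 0.345 = 2.009 d⁻¹.
After decay, C = 187.4 × e^(−kt) = 187.4 × 0.1009 = 18.91 µg/L.
At the second outfall, C = (78500·18.91 + 2900·949.0) / (78500 + 2900) = 52.04 µg/L.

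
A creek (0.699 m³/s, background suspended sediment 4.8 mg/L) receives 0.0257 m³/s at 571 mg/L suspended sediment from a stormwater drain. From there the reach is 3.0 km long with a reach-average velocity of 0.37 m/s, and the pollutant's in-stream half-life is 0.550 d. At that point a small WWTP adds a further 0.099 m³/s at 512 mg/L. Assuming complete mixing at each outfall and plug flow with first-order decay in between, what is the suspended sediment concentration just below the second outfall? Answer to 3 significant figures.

Mixed concentration C = ΣQC/ΣQ = (0.6990·4.800 + 0.02570·571.0) / 0.7247 = 18.03/0.7247 = 24.88 mg/L; combined flow 0.7247 m³/s.
Travel time t = 3.0·1000 / 0.37 = 8108 s = 2.252 h.
Half-life 0.550 d → k = ln 2 / 0.550 = 1.260 d⁻¹.
After decay, C = 24.88 × e^(−kt) = 24.88 × 0.8885 = 22.10 mg/L.
At the second outfall, C = (0.7247·22.10 + 0.09900·512.0) / (0.7247 + 0.09900) = 80.98 mg/L.

81.0 mg/L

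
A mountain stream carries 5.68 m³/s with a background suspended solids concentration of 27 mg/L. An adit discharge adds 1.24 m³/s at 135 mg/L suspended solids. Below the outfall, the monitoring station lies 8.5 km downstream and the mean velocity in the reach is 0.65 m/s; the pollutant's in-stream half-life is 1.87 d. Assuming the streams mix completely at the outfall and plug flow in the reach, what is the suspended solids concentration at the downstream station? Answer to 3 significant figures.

43.8 mg/L

After mixing, C = (5.680·27.00 + 1.240·135.0) / 6.920 = 320.8/6.920 = 46.35 mg/L.
Travel time t = 8.5·1000 / 0.65 = 13080 s = 3.632 h.
Half-life 1.87 d → k = ln 2 / 1.87 = 0.3707 d⁻¹.
Applying C = C₀e^(−kt): 46.35 × 0.9454 = 43.82 mg/L.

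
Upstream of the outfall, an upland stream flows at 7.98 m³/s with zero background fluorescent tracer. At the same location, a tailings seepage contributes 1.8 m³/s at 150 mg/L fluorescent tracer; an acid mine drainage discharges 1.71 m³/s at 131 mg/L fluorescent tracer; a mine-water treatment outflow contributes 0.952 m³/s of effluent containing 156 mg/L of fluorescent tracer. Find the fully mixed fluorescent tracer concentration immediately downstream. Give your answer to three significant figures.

Flow-weighted average: C = (7.980·0 + 1.800·150.0 + 1.710·131.0 + 0.9520·156.0) / 12.44 = 642.5/12.44 = 51.64 mg/L.

51.6 mg/L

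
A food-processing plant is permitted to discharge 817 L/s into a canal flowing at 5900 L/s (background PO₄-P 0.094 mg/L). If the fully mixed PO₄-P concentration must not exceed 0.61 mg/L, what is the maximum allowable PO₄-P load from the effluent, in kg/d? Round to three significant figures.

306 kg/d

Mass balance at the limit: 5900·0.09400 + 817.0·Cₑ = 6717·0.61 → Cₑ = 4.336 mg/L.
817.0 L/s = 0.8170 m³/s. Load = 0.8170 m³/s × 4.336 g/m³ × 86 400 s/d = 306.1 kg/d.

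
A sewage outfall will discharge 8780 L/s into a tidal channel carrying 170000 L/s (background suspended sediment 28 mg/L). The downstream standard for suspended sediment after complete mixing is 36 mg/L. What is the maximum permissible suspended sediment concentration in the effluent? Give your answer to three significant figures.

191 mg/L

At the limit, (Qr·Cr + Qe·Cₑ)/(Qr + Qe) = 36:
Cₑ = (178800·36 − 170000·28.00) / 8780 = 190.9 mg/L.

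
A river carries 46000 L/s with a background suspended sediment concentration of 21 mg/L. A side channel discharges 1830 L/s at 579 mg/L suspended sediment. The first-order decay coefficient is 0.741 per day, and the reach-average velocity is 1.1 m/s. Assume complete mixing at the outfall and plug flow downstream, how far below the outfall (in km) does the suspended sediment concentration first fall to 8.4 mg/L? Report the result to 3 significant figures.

Conservation of mass: C = (46000·21.00 + 1830·579.0) / 47830 = 2026000/47830 = 42.35 mg/L.
Set 42.35·exp(−k·t) = 8.4 → t = ln(42.35/8.4)/k = 188600 s = 52.40 h.
Distance = v·t = 1.1·188600 = 207500 m = 207.5 km.

207 km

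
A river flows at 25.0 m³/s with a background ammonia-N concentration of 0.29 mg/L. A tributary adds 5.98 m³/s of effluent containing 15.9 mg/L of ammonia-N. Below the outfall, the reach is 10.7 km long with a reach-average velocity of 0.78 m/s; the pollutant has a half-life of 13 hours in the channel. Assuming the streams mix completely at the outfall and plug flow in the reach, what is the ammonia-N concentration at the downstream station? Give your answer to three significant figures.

Mixed concentration C = ΣQC/ΣQ = (25.00·0.2900 + 5.980·15.90) / 30.98 = 102.3/30.98 = 3.303 mg/L.
Travel time t = 10.7·1000 / 0.78 = 13720 s = 3.811 h.
Half-life 13 h → k = ln 2 / 13 = 0.05332 h⁻¹ = 1.280 d⁻¹.
After decay, C = 3.303 × e^(−kt) = 3.303 × 0.8161 = 2.696 mg/L.

2.70 mg/L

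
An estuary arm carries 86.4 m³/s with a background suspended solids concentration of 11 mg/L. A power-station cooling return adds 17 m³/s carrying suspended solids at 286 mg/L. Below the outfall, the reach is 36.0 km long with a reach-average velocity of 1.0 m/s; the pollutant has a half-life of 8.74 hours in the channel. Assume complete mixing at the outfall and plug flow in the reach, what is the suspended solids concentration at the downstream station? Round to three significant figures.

Conservation of mass: C = (86.40·11.00 + 17.00·286.0) / 103.4 = 5812/103.4 = 56.21 mg/L.
Travel time t = 36.0·1000 / 1.0 = 36000 s = 10.00 h.
Half-life 8.74 h → k = ln 2 / 8.74 = 0.07931 h⁻¹ = 1.903 d⁻¹.
Applying C = C₀e^(−kt): 56.21 × 0.4525 = 25.43 mg/L.

25.4 mg/L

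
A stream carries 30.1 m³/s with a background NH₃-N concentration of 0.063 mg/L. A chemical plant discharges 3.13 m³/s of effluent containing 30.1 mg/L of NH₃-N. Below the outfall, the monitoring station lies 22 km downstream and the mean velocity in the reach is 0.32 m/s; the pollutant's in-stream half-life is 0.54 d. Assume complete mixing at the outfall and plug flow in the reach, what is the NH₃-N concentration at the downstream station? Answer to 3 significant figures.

1.04 mg/L

Conservation of mass: C = (30.10·0.06300 + 3.130·30.10) / 33.23 = 96.11/33.23 = 2.892 mg/L.
Travel time t = 22·1000 / 0.32 = 68750 s = 19.10 h.
Half-life 0.54 d → k = ln 2 / 0.54 = 1.284 d⁻¹.
Applying C = C₀e^(−kt): 2.892 × 0.3601 = 1.041 mg/L.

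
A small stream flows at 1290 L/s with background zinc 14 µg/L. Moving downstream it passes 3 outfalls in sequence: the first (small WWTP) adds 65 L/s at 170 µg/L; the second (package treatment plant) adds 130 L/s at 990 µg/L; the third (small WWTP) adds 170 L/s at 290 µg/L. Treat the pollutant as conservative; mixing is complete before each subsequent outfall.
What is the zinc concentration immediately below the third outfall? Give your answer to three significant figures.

125 µg/L

Below outfall 1: Q → 1355 L/s, C = (1290·14.00 + 65.00·170.0)/1355 = 21.48 µg/L.
Below outfall 2: Q → 1485 L/s, C = (1355·21.48 + 130.0·990.0)/1485 = 106.3 µg/L.
Below outfall 3: Q → 1655 L/s, C = (1485·106.3 + 170.0·290.0)/1655 = 125.1 µg/L.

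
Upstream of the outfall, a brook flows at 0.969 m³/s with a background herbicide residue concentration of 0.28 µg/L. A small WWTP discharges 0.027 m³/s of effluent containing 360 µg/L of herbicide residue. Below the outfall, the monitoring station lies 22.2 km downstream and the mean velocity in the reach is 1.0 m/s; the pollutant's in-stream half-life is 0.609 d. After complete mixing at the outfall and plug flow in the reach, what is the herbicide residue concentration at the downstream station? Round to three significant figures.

Flow-weighted average: C = (0.9690·0.2800 + 0.02700·360.0) / 0.9960 = 9.991/0.9960 = 10.03 µg/L.
Travel time t = 22.2·1000 / 1.0 = 22200 s = 6.167 h.
Half-life 0.609 d → k = ln 2 / 0.609 = 1.138 d⁻¹.
After decay, C = 10.03 × e^(−kt) = 10.03 × 0.7464 = 7.488 µg/L.

7.49 µg/L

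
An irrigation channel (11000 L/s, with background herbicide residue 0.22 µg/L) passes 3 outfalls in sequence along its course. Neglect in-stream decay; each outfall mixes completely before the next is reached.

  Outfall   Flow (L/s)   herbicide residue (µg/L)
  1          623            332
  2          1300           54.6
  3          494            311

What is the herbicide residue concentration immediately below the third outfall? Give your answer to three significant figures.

32.3 µg/L

Outfall 1: combined Q = 11620 L/s; C = (11000·0.2200 + 623.0·332.0)/11620 = 18.00 µg/L.
Outfall 2: combined Q = 12920 L/s; C = (11620·18.00 + 1300·54.60)/12920 = 21.69 µg/L.
Outfall 3: combined Q = 13420 L/s; C = (12920·21.69 + 494.0·311.0)/13420 = 32.34 µg/L.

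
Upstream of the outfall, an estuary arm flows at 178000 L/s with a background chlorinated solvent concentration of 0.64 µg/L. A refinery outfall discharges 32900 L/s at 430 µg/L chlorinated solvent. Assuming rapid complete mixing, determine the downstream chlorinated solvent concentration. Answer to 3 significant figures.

67.6 µg/L

Conservation of mass: C = (178000·0.6400 + 32900·430.0) / 210900 = 14260000/210900 = 67.62 µg/L.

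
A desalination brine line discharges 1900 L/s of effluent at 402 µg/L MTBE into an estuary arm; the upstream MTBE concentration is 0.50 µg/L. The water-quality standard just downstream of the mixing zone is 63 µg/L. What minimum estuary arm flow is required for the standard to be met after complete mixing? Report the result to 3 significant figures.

Set C_mix = 63: (Q·0.5000 + 1900·402.0) / (Q + 1900) = 63
→ Q = 1900·(402.0 − 63)/(63 − 0.5000) = 10310 L/s.

10300 L/s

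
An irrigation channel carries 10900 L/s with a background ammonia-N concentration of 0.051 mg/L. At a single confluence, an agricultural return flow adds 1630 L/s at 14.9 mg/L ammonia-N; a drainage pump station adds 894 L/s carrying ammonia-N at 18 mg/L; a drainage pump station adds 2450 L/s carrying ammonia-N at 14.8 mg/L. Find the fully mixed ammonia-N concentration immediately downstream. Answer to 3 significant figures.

Flow-weighted average: C = (10900·0.05100 + 1630·14.90 + 894.0·18.00 + 2450·14.80) / 15870 = 77190/15870 = 4.863 mg/L.

4.86 mg/L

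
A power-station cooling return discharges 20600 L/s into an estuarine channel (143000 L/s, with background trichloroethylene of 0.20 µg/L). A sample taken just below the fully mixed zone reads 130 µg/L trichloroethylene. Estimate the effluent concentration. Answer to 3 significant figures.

Mass balance: 143000·0.2000 + 20600·Cₑ = 163600·130.0
→ Cₑ = (163600·130.0 − 143000·0.2000) / 20600 = 1031 µg/L.

1030 µg/L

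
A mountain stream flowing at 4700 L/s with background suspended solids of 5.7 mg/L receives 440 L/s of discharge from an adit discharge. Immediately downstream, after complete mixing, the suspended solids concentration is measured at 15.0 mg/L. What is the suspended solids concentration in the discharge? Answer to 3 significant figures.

114 mg/L

Mass balance: 4700·5.700 + 440.0·Cₑ = 5140·15.00
→ Cₑ = (5140·15.00 − 4700·5.700) / 440.0 = 114.3 mg/L.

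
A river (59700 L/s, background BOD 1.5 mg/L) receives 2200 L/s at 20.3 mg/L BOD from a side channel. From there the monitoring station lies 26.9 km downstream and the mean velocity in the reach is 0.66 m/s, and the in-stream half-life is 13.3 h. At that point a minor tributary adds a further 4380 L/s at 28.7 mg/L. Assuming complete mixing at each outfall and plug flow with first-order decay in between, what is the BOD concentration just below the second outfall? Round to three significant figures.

Conservation of mass: C = (59700·1.500 + 2200·20.30) / 61900 = 134200/61900 = 2.168 mg/L; combined flow 61900 L/s.
Travel time t = 26.9·1000 / 0.66 = 40760 s = 11.32 h.
Half-life 13.3 h → k = ln 2 / 13.3 = 0.05212 h⁻¹ = 1.251 d⁻¹.
Decay over the reach: 2.168·exp(−kt) = 2.168·0.5543 = 1.202 mg/L.
Second outfall: C = (61900·1.202 + 4380·28.70)/66280 = 3.019 mg/L.

3.02 mg/L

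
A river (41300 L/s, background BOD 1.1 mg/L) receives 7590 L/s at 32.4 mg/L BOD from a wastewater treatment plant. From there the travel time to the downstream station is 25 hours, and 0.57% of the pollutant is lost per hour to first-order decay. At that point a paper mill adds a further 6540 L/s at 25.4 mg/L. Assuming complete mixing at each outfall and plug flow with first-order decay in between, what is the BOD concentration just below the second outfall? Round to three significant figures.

Conservation of mass: C = (41300·1.100 + 7590·32.40) / 48890 = 291300/48890 = 5.959 mg/L; combined flow 48890 L/s.
0.57%/h lost → k = −ln(1 − 0.0057) = 0.005716 h⁻¹.
After decay, C = 5.959 × e^(−kt) = 5.959 × 0.8668 = 5.166 mg/L.
Second outfall: C = (48890·5.166 + 6540·25.40)/55430 = 7.553 mg/L.

7.55 mg/L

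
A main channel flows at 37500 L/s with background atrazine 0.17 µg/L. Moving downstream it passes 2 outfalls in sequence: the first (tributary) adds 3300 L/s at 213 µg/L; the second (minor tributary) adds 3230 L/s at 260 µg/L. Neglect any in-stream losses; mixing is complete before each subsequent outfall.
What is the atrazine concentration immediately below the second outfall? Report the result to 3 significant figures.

35.2 µg/L

Below outfall 1: Q → 40800 L/s, C = (37500·0.1700 + 3300·213.0)/40800 = 17.38 µg/L.
Below outfall 2: Q → 44030 L/s, C = (40800·17.38 + 3230·260.0)/44030 = 35.18 µg/L.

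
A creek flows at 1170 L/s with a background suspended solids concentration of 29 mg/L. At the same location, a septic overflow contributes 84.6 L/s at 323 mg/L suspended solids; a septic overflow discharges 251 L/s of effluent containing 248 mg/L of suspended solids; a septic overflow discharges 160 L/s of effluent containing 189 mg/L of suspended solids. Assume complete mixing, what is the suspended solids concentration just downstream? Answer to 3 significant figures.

92.3 mg/L

Conservation of mass: C = (1170·29.00 + 84.60·323.0 + 251.0·248.0 + 160.0·189.0) / 1666 = 153700/1666 = 92.31 mg/L.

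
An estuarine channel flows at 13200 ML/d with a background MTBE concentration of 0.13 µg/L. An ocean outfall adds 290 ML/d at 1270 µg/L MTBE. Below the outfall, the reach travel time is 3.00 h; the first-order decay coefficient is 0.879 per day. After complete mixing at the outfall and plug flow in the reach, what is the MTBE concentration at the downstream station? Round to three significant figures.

After mixing, C = (13200·0.1300 + 290.0·1270) / 13490 = 370000/13490 = 27.43 µg/L.
After decay, C = 27.43 × e^(−kt) = 27.43 × 0.8959 = 24.57 µg/L.

24.6 µg/L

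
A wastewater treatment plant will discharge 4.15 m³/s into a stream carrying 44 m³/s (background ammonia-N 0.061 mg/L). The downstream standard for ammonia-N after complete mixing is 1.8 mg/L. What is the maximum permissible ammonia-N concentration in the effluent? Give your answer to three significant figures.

20.2 mg/L

At the limit, (Qr·Cr + Qe·Cₑ)/(Qr + Qe) = 1.8:
Cₑ = (48.15·1.8 − 44.00·0.06100) / 4.150 = 20.24 mg/L.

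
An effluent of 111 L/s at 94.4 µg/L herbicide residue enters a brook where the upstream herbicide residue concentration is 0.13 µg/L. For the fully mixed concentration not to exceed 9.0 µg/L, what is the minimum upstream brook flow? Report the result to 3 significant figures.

1070 L/s

Set C_mix = 9.0: (Q·0.1300 + 111.0·94.40) / (Q + 111.0) = 9.0
→ Q = 111.0·(94.40 − 9.0)/(9.0 − 0.1300) = 1069 L/s.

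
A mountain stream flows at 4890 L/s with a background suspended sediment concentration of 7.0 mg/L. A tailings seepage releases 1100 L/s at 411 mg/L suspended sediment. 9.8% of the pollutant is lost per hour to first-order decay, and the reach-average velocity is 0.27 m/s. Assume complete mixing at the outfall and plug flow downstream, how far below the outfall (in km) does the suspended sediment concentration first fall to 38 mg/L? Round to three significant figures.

Mixed concentration C = ΣQC/ΣQ = (4890·7.000 + 1100·411.0) / 5990 = 486300/5990 = 81.19 mg/L.
9.8%/h lost → k = −ln(1 − 0.098) = 0.1031 h⁻¹.
Set 81.19·exp(−k·t) = 38 → t = ln(81.19/38)/k = 26500 s = 7.361 h.
Distance = v·t = 0.27·26500 = 7155 m = 7.155 km.

7.15 km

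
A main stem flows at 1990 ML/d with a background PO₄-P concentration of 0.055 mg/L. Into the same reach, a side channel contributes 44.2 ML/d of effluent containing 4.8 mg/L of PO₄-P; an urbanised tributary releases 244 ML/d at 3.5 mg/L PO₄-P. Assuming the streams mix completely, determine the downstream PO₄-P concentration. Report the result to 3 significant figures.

Conservation of mass: C = (1990·0.05500 + 44.20·4.800 + 244.0·3.500) / 2278 = 1176/2278 = 0.5160 mg/L.

0.516 mg/L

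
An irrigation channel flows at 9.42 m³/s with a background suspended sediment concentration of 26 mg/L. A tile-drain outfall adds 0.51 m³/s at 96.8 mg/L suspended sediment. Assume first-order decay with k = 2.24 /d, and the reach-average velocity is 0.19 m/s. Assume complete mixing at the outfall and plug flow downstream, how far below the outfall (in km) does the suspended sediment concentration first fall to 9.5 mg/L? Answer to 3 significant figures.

Flow-weighted average: C = (9.420·26.00 + 0.5100·96.80) / 9.930 = 294.3/9.930 = 29.64 mg/L.
Set 29.64·exp(−k·t) = 9.5 → t = ln(29.64/9.5)/k = 43880 s = 12.19 h.
Distance = v·t = 0.19·43880 = 8338 m = 8.338 km.

8.34 km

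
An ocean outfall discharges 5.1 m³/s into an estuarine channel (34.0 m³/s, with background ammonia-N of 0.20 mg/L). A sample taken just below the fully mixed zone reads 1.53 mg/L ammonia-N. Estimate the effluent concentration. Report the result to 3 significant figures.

10.4 mg/L

Mass balance: 34.00·0.2000 + 5.100·Cₑ = 39.10·1.530
→ Cₑ = (39.10·1.530 − 34.00·0.2000) / 5.100 = 10.40 mg/L.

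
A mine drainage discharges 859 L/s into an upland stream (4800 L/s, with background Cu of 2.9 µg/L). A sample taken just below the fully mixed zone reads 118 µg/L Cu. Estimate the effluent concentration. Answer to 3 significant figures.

Mass balance: 4800·2.900 + 859.0·Cₑ = 5659·118.0
→ Cₑ = (5659·118.0 − 4800·2.900) / 859.0 = 761.2 µg/L.

761 µg/L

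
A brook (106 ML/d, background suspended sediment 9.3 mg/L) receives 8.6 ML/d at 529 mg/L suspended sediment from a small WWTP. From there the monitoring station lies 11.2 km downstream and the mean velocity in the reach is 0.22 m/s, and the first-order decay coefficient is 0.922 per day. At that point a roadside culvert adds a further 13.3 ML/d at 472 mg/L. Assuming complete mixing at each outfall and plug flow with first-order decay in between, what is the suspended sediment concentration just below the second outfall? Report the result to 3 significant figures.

Mass balance: C = (106.0·9.300 + 8.600·529.0) / 114.6 = 5535/114.6 = 48.30 mg/L; combined flow 114.6 ML/d.
Travel time t = 11.2·1000 / 0.22 = 50910 s = 14.14 h.
Applying C = C₀e^(−kt): 48.30 × 0.5808 = 28.06 mg/L.
Second outfall: C = (114.6·28.06 + 13.30·472.0)/127.9 = 74.22 mg/L.

74.2 mg/L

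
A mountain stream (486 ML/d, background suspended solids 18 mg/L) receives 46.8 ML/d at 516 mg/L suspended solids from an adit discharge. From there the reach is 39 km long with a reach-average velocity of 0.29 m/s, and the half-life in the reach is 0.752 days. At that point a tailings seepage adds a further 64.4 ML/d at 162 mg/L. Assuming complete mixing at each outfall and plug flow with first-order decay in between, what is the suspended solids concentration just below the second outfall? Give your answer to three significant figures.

30.6 mg/L

Mass balance: C = (486.0·18.00 + 46.80·516.0) / 532.8 = 32900/532.8 = 61.74 mg/L; combined flow 532.8 ML/d.
Travel time t = 39·1000 / 0.29 = 134500 s = 37.36 h.
Half-life 0.752 d → k = ln 2 / 0.752 = 0.9217 d⁻¹.
Applying C = C₀e^(−kt): 61.74 × 0.2382 = 14.71 mg/L.
At the second outfall, C = (532.8·14.71 + 64.40·162.0) / (532.8 + 64.40) = 30.59 mg/L.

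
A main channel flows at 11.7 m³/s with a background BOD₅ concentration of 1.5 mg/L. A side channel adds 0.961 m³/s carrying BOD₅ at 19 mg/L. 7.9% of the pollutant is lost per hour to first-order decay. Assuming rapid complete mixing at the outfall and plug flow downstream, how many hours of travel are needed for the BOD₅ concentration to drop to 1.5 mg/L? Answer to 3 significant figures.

7.71 h

After mixing, C = (11.70·1.500 + 0.9610·19.00) / 12.66 = 35.81/12.66 = 2.828 mg/L.
7.9%/h lost → k = −ln(1 − 0.079) = 0.08230 h⁻¹.
2.828·exp(−k·t) = 1.5 → t = ln(2.828/1.5)/k = 27740 s = 7.706 h.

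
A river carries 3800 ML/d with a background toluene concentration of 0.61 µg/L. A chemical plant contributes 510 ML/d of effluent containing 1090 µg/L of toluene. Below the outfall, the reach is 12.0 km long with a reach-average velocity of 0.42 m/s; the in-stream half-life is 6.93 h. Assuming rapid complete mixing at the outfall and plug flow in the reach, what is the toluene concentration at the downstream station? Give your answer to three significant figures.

58.6 µg/L

Mixed concentration C = ΣQC/ΣQ = (3800·0.6100 + 510.0·1090) / 4310 = 558200/4310 = 129.5 µg/L.
Travel time t = 12.0·1000 / 0.42 = 28570 s = 7.937 h.
Half-life 6.93 h → k = ln 2 / 6.93 = 0.1000 h⁻¹ = 2.401 d⁻¹.
After decay, C = 129.5 × e^(−kt) = 129.5 × 0.4521 = 58.56 µg/L.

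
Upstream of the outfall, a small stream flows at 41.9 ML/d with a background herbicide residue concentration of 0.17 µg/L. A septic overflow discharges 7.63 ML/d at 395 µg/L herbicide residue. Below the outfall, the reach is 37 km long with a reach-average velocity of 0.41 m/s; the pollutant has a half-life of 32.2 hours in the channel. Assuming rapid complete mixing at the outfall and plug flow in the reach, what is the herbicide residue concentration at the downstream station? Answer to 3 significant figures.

35.6 µg/L

Mass balance: C = (41.90·0.1700 + 7.630·395.0) / 49.53 = 3021/49.53 = 60.99 µg/L.
Travel time t = 37·1000 / 0.41 = 90240 s = 25.07 h.
Half-life 32.2 h → k = ln 2 / 32.2 = 0.02153 h⁻¹ = 0.5166 d⁻¹.
After decay, C = 60.99 × e^(−kt) = 60.99 × 0.5830 = 35.56 µg/L.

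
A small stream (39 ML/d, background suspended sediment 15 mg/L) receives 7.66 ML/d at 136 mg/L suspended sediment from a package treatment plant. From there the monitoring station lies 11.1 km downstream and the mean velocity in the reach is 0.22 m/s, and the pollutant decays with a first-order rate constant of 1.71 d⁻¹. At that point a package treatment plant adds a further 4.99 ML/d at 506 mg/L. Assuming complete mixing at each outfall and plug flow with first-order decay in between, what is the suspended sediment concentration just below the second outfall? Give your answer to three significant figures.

Conservation of mass: C = (39.00·15.00 + 7.660·136.0) / 46.66 = 1627/46.66 = 34.86 mg/L; combined flow 46.66 ML/d.
Travel time t = 11.1·1000 / 0.22 = 50450 s = 14.02 h.
After decay, C = 34.86 × e^(−kt) = 34.86 × 0.3684 = 12.84 mg/L.
Second outfall: C = (46.66·12.84 + 4.990·506.0)/51.65 = 60.49 mg/L.

60.5 mg/L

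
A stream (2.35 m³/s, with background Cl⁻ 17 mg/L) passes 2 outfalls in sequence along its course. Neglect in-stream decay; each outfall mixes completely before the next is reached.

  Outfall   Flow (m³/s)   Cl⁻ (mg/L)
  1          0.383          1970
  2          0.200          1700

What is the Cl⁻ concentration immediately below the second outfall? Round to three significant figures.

387 mg/L

Outfall 1: combined Q = 2.733 m³/s; C = (2.350·17.00 + 0.3830·1970)/2.733 = 290.7 mg/L.
Outfall 2: combined Q = 2.933 m³/s; C = (2.733·290.7 + 0.2000·1700)/2.933 = 386.8 mg/L.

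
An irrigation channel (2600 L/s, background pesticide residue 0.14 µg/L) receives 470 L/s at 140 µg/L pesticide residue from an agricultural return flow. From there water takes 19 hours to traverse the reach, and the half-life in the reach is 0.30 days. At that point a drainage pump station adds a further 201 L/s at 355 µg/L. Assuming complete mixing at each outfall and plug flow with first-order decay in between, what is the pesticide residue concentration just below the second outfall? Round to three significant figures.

Conservation of mass: C = (2600·0.1400 + 470.0·140.0) / 3070 = 66160/3070 = 21.55 µg/L; combined flow 3070 L/s.
Half-life 0.30 d → k = ln 2 / 0.30 = 2.310 d⁻¹.
Applying C = C₀e^(−kt): 21.55 × 0.1606 = 3.460 µg/L.
At the second outfall, C = (3070·3.460 + 201.0·355.0) / (3070 + 201.0) = 25.06 µg/L.

25.1 µg/L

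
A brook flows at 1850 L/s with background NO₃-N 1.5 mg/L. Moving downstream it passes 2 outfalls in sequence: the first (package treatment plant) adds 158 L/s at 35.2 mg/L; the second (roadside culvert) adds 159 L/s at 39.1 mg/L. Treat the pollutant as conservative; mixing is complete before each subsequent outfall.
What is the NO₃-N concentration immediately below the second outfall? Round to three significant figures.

6.72 mg/L

After outfall 1: Q = 1850 + 158.0 = 2008 L/s; C = (1850·1.500 + 158.0·35.20)/2008 = 4.152 mg/L.
After outfall 2: Q = 2008 + 159.0 = 2167 L/s; C = (2008·4.152 + 159.0·39.10)/2167 = 6.716 mg/L.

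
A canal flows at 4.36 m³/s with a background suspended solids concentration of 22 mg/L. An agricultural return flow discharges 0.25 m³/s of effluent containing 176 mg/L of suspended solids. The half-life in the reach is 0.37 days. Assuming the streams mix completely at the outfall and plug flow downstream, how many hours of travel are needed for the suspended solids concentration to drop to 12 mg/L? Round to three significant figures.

Mass balance: C = (4.360·22.00 + 0.2500·176.0) / 4.610 = 139.9/4.610 = 30.35 mg/L.
Half-life 0.37 d → k = ln 2 / 0.37 = 1.873 d⁻¹.
30.35·exp(−k·t) = 12 → t = ln(30.35/12)/k = 42800 s = 11.89 h.

11.9 h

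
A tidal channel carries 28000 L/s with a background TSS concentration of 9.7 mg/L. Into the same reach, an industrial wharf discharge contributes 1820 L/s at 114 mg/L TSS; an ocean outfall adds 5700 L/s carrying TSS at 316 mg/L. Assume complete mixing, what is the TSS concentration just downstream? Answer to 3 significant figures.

Mass balance: C = (28000·9.700 + 1820·114.0 + 5700·316.0) / 35520 = 2280000/35520 = 64.20 mg/L.

64.2 mg/L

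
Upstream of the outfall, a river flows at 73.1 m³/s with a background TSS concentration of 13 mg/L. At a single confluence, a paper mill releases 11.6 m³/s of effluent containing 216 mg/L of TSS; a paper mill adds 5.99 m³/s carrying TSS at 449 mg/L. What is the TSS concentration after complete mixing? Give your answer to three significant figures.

Mass balance: C = (73.10·13.00 + 11.60·216.0 + 5.990·449.0) / 90.69 = 6145/90.69 = 67.76 mg/L.

67.8 mg/L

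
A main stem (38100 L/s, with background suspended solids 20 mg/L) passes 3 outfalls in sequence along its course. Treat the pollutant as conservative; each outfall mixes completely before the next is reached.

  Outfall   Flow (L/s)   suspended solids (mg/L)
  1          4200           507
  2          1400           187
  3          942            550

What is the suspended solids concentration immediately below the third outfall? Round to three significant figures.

82.2 mg/L

After outfall 1: Q = 38100 + 4200 = 42300 L/s; C = (38100·20.00 + 4200·507.0)/42300 = 68.35 mg/L.
After outfall 2: Q = 42300 + 1400 = 43700 L/s; C = (42300·68.35 + 1400·187.0)/43700 = 72.16 mg/L.
After outfall 3: Q = 43700 + 942.0 = 44640 L/s; C = (43700·72.16 + 942.0·550.0)/44640 = 82.24 mg/L.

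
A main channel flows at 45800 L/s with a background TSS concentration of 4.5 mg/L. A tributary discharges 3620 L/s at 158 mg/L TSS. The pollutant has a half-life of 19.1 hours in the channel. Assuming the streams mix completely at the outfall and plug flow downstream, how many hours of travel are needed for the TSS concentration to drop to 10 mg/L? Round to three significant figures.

Mass balance: C = (45800·4.500 + 3620·158.0) / 49420 = 778100/49420 = 15.74 mg/L.
Half-life 19.1 h → k = ln 2 / 19.1 = 0.03629 h⁻¹ = 0.8710 d⁻¹.
15.74·exp(−k·t) = 10 → t = ln(15.74/10)/k = 45020 s = 12.51 h.

12.5 h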